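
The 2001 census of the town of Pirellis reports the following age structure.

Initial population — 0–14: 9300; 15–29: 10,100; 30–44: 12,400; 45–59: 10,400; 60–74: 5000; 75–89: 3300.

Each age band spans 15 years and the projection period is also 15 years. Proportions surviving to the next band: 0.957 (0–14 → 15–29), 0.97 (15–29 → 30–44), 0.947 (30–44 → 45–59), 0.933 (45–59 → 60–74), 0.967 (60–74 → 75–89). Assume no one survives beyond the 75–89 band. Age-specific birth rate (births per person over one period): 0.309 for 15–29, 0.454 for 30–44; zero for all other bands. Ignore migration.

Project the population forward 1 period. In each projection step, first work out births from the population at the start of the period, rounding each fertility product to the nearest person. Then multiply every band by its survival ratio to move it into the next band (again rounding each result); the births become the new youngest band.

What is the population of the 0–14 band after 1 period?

— Period 1 —
Births: 10100 × 0.309 = 3121  |  12400 × 0.454 = 5630 → 8751
15–29: 9300 × 0.957 = 8900
30–44: 10100 × 0.97 = 9797
45–59: 12400 × 0.947 = 11743
60–74: 10400 × 0.933 = 9703
75–89: 5000 × 0.967 = 4835
Population now: 0–14=8751, 15–29=8900, 30–44=9797, 45–59=11743, 60–74=9703, 75–89=4835

8751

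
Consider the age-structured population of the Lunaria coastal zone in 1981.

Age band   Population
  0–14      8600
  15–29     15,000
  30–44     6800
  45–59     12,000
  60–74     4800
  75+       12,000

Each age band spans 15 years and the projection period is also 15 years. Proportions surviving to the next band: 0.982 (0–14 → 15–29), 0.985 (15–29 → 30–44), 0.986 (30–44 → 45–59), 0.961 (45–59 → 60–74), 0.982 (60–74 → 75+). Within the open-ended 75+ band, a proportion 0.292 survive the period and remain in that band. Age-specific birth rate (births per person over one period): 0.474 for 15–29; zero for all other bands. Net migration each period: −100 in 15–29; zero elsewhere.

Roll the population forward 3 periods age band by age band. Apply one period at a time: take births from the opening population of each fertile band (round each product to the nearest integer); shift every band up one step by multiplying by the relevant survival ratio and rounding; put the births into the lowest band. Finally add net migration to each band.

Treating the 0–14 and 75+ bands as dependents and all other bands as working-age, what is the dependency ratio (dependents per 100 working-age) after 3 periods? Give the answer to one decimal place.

41.6

(Groups numbered youngest = 1 to oldest = 6.)
Period 1.
Births: 15000 * 0.474 = 7110
Group 2: 8600 * 0.982 = 8445
Group 3: 15000 * 0.985 = 14775
Group 4: 6800 * 0.986 = 6705
Group 5: 12000 * 0.961 = 11532
Group 6: 4800 * 0.982 + 12000 * 0.292 = 4714 + 3504 = 8218
Net migration: Group 2 − 100 → 8345
→ [7110, 8345, 14775, 6705, 11532, 8218]
Period 2.
Births: 8345 * 0.474 = 3956
Group 2: 7110 * 0.982 = 6982
Group 3: 8345 * 0.985 = 8220
Group 4: 14775 * 0.986 = 14568
Group 5: 6705 * 0.961 = 6444
Group 6: 11532 * 0.982 + 8218 * 0.292 = 11324 + 2400 = 13724
Net migration: Group 2 − 100 → 6882
→ [3956, 6882, 8220, 14568, 6444, 13724]
Period 3.
Births: 6882 * 0.474 = 3262
Group 2: 3956 * 0.982 = 3885
Group 3: 6882 * 0.985 = 6779
Group 4: 8220 * 0.986 = 8105
Group 5: 14568 * 0.961 = 14000
Group 6: 6444 * 0.982 + 13724 * 0.292 = 6328 + 4007 = 10335
Net migration: Group 2 − 100 → 3785
→ [3262, 3785, 6779, 8105, 14000, 10335]
Dependents (band 0–14 + band 75+) = 3262 + 10335 = 13597; working-age = 32669; ratio = 13597/32669 × 100 = 41.6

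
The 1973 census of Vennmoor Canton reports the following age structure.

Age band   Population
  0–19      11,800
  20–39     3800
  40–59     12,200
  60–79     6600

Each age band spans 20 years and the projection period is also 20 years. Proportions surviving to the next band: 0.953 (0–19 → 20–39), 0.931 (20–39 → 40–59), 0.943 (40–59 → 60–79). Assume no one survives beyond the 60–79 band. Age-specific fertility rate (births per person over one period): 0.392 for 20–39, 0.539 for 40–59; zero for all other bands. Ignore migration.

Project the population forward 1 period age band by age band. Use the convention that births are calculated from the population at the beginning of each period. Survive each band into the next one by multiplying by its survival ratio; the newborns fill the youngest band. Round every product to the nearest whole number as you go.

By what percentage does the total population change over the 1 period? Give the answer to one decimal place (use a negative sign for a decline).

Numbering the bands 1..4 from youngest to oldest:
— Period 1 —
Births: 3800 × 0.392 = 1490, 12200 × 0.539 = 6576 → 8066
Band 2: 11800 × 0.953 = 11245
Band 3: 3800 × 0.931 = 3538
Band 4: 12200 × 0.943 = 11505
End of period: [8066, 11245, 3538, 11505]
Total: 34400 → 34354; change = -46; percentage change = -0.1%

-0.1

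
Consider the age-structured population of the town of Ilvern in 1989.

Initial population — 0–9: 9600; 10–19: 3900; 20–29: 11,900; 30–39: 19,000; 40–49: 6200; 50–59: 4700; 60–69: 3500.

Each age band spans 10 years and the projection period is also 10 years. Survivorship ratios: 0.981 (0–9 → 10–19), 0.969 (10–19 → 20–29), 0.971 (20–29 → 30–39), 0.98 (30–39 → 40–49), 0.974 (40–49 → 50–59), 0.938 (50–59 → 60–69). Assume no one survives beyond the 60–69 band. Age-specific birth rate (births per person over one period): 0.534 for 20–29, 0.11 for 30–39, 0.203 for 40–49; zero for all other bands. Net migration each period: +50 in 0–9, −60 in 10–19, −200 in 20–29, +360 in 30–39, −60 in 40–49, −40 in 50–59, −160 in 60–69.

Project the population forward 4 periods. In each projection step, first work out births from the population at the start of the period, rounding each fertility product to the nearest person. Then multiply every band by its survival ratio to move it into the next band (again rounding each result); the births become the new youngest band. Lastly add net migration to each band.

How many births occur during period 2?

— Period 1 —
Births: 11900 * 0.534 = 6355  |  19000 * 0.11 = 2090  |  6200 * 0.203 = 1259 — total 9704
10–19: 9600 * 0.981 = 9418
20–29: 3900 * 0.969 = 3779
30–39: 11900 * 0.971 = 11555
40–49: 19000 * 0.98 = 18620
50–59: 6200 * 0.974 = 6039
60–69: 4700 * 0.938 = 4409
Net migration: 0–9 + 50 → 9754; 10–19 − 60 → 9358; 20–29 − 200 → 3579; 30–39 + 360 → 11915; 40–49 − 60 → 18560; 50–59 − 40 → 5999; 60–69 − 160 → 4249
Giving 9754 / 9358 / 3579 / 11915 / 18560 / 5999 / 4249.
— Period 2 —
Births: 3579 * 0.534 = 1911  |  11915 * 0.11 = 1311  |  18560 * 0.203 = 3768 — total 6990
10–19: 9754 * 0.981 = 9569
20–29: 9358 * 0.969 = 9068
30–39: 3579 * 0.971 = 3475
40–49: 11915 * 0.98 = 11677
50–59: 18560 * 0.974 = 18077
60–69: 5999 * 0.938 = 5627
Net migration: 0–9 + 50 → 7040; 10–19 − 60 → 9509; 20–29 − 200 → 8868; 30–39 + 360 → 3835; 40–49 − 60 → 11617; 50–59 − 40 → 18037; 60–69 − 160 → 5467
Giving 7040 / 9509 / 8868 / 3835 / 11617 / 18037 / 5467.

6990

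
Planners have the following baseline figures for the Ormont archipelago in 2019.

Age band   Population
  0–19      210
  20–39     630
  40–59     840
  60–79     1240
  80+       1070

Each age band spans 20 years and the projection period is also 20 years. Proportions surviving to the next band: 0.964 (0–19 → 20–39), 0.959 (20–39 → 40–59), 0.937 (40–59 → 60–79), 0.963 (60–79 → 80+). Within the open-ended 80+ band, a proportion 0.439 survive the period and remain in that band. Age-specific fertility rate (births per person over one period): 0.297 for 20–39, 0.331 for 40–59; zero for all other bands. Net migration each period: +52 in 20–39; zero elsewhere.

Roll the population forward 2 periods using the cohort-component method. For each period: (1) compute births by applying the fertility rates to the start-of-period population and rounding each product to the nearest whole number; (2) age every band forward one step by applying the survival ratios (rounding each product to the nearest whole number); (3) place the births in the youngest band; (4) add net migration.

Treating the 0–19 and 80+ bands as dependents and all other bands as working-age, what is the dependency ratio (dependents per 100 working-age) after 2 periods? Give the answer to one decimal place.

Call the groups 1 to 5, youngest first.
Period 1:
Births: 630 × 0.297 = 187  |  840 × 0.331 = 278 → 465
Group 2: 210 × 0.964 = 202
Group 3: 630 × 0.959 = 604
Group 4: 840 × 0.937 = 787
Group 5: 1240 × 0.963 + 1070 × 0.439 = 1194 + 470 = 1664
Net migration: Group 2 + 52 → 254
→ [465, 254, 604, 787, 1664]
Period 2:
Births: 254 × 0.297 = 75  |  604 × 0.331 = 200 → 275
Group 2: 465 × 0.964 = 448
Group 3: 254 × 0.959 = 244
Group 4: 604 × 0.937 = 566
Group 5: 787 × 0.963 + 1664 × 0.439 = 758 + 730 = 1488
Net migration: Group 2 + 52 → 500
→ [275, 500, 244, 566, 1488]
Dependents (band 0–19 + band 80+) = 275 + 1488 = 1763; working-age = 1310; ratio = 1763/1310 × 100 = 134.6

134.6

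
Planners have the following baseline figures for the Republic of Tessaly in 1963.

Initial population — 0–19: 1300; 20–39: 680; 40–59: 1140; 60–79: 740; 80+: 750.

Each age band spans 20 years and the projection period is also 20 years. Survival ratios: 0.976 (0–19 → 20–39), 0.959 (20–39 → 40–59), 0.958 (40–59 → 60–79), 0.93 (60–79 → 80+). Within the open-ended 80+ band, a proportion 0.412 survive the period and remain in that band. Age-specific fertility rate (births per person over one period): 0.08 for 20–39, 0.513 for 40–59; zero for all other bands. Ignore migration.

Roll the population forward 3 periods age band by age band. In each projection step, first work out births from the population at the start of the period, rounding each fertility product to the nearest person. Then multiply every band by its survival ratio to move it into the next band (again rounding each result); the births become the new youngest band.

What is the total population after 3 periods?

4033

[period 1]
Births: 680 × 0.08 = 54, 1140 × 0.513 = 585 → 639
20–39: 1300 × 0.976 = 1269
40–59: 680 × 0.959 = 652
60–79: 1140 × 0.958 = 1092
80+: 740 × 0.93 + 750 × 0.412 = 688 + 309 = 997
End of period: [639, 1269, 652, 1092, 997]
[period 2]
Births: 1269 × 0.08 = 102, 652 × 0.513 = 334 → 436
20–39: 639 × 0.976 = 624
40–59: 1269 × 0.959 = 1217
60–79: 652 × 0.958 = 625
80+: 1092 × 0.93 + 997 × 0.412 = 1016 + 411 = 1427
End of period: [436, 624, 1217, 625, 1427]
[period 3]
Births: 624 × 0.08 = 50, 1217 × 0.513 = 624 → 674
20–39: 436 × 0.976 = 426
40–59: 624 × 0.959 = 598
60–79: 1217 × 0.958 = 1166
80+: 625 × 0.93 + 1427 × 0.412 = 581 + 588 = 1169
End of period: [674, 426, 598, 1166, 1169]
Total after period 3: 674 + 426 + 598 + 1166 + 1169 = 4033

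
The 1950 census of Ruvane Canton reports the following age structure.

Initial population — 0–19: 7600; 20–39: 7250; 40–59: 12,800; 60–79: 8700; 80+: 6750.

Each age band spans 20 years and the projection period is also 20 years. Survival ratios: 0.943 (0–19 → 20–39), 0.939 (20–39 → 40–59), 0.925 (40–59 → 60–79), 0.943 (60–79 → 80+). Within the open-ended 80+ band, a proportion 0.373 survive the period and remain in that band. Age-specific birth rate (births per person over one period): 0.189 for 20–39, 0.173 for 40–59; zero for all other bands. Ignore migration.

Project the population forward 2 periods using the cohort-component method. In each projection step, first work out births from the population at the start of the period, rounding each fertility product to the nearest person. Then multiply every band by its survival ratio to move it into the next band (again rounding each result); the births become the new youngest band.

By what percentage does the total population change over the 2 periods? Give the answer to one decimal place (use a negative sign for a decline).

-20.9

(Groups numbered youngest = 1 to oldest = 5.)
— Period 1 —
Births: 7250 * 0.189 = 1370 ; 12800 * 0.173 = 2214 — total 3584
Group 2: 7600 * 0.943 = 7167
Group 3: 7250 * 0.939 = 6808
Group 4: 12800 * 0.925 = 11840
Group 5: 8700 * 0.943 + 6750 * 0.373 = 8204 + 2518 = 10722
Population now: 0–19=3584, 20–39=7167, 40–59=6808, 60–79=11840, 80+=10722
— Period 2 —
Births: 7167 * 0.189 = 1355 ; 6808 * 0.173 = 1178 — total 2533
Group 2: 3584 * 0.943 = 3380
Group 3: 7167 * 0.939 = 6730
Group 4: 6808 * 0.925 = 6297
Group 5: 11840 * 0.943 + 10722 * 0.373 = 11165 + 3999 = 15164
Population now: 0–19=2533, 20–39=3380, 40–59=6730, 60–79=6297, 80+=15164
Total: 43100 → 34104; change = -8996; percentage change = -20.9%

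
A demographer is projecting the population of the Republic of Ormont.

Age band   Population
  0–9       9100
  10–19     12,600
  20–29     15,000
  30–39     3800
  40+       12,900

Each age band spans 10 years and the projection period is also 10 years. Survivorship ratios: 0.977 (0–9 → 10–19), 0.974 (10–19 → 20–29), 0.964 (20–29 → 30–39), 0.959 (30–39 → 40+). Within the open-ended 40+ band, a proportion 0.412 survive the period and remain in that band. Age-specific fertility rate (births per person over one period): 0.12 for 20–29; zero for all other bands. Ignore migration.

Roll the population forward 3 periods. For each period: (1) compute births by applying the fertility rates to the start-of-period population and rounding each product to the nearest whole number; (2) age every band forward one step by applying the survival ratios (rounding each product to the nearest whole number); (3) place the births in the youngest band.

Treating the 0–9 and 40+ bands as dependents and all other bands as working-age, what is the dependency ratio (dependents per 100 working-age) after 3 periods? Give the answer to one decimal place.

170.6

Let band 1 be 0–9 through band 5 = 40+.
[period 1]
Births: 15000 * 0.12 = 1800
Band 2: 9100 * 0.977 = 8891
Band 3: 12600 * 0.974 = 12272
Band 4: 15000 * 0.964 = 14460
Band 5: 3800 * 0.959 + 12900 * 0.412 = 3644 + 5315 = 8959
→ [1800, 8891, 12272, 14460, 8959]
[period 2]
Births: 12272 * 0.12 = 1473
Band 2: 1800 * 0.977 = 1759
Band 3: 8891 * 0.974 = 8660
Band 4: 12272 * 0.964 = 11830
Band 5: 14460 * 0.959 + 8959 * 0.412 = 13867 + 3691 = 17558
→ [1473, 1759, 8660, 11830, 17558]
[period 3]
Births: 8660 * 0.12 = 1039
Band 2: 1473 * 0.977 = 1439
Band 3: 1759 * 0.974 = 1713
Band 4: 8660 * 0.964 = 8348
Band 5: 11830 * 0.959 + 17558 * 0.412 = 11345 + 7234 = 18579
→ [1039, 1439, 1713, 8348, 18579]
Dependents (band 0–9 + band 40+) = 1039 + 18579 = 19618; working-age = 11500; ratio = 19618/11500 × 100 = 170.6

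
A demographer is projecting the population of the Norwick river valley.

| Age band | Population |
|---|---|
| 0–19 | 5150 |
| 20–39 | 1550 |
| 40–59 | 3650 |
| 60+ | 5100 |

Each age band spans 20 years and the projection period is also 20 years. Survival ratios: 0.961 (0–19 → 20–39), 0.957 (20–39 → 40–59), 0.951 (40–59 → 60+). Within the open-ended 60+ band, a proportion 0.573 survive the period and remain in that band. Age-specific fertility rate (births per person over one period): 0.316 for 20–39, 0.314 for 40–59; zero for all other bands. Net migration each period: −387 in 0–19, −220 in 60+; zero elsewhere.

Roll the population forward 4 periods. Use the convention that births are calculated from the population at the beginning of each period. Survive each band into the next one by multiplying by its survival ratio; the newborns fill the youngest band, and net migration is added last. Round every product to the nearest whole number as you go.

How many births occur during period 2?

Numbering the bands 1..4 from youngest to oldest:
Period 1:
Births: 1550 × 0.316 = 490, 3650 × 0.314 = 1146 → total 1636
Band 2: 5150 × 0.961 = 4949
Band 3: 1550 × 0.957 = 1483
Band 4: 3650 × 0.951 + 5100 × 0.573 = 3471 + 2922 = 6393
Net migration: Band 1 − 387 → 1249; Band 4 − 220 → 6173
End of period: [1249, 4949, 1483, 6173]
Period 2:
Births: 4949 × 0.316 = 1564, 1483 × 0.314 = 466 → total 2030
Band 2: 1249 × 0.961 = 1200
Band 3: 4949 × 0.957 = 4736
Band 4: 1483 × 0.951 + 6173 × 0.573 = 1410 + 3537 = 4947
Net migration: Band 1 − 387 → 1643; Band 4 − 220 → 4727
End of period: [1643, 1200, 4736, 4727]

2030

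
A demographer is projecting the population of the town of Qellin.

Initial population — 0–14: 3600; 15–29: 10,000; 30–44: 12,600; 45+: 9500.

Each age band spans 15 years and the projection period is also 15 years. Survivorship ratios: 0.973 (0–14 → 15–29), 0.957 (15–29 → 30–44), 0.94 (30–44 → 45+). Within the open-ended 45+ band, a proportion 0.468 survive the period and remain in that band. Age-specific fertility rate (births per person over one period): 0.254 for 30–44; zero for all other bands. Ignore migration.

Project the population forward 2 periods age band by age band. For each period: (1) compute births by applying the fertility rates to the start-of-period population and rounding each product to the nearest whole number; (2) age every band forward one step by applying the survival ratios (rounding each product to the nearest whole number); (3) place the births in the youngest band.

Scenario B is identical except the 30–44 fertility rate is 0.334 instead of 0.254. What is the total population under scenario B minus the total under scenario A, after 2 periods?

1745

(Groups numbered youngest = 1 to oldest = 4.)
— Period 1 —
Births: 12600 × 0.254 = 3200
Group 2: 3600 × 0.973 = 3503
Group 3: 10000 × 0.957 = 9570
Group 4: 12600 × 0.94 + 9500 × 0.468 = 11844 + 4446 = 16290
→ [3200, 3503, 9570, 16290]
— Period 2 —
Births: 9570 × 0.254 = 2431
Group 2: 3200 × 0.973 = 3114
Group 3: 3503 × 0.957 = 3352
Group 4: 9570 × 0.94 + 16290 × 0.468 = 8996 + 7624 = 16620
→ [2431, 3114, 3352, 16620]
Scenario A total after 2 periods: 25517
Scenario B projection —
— Period 1 —
Births: 12600 × 0.334 = 4208
Group 2: 3600 × 0.973 = 3503
Group 3: 10000 × 0.957 = 9570
Group 4: 12600 × 0.94 + 9500 × 0.468 = 11844 + 4446 = 16290
→ [4208, 3503, 9570, 16290]
— Period 2 —
Births: 9570 × 0.334 = 3196
Group 2: 4208 × 0.973 = 4094
Group 3: 3503 × 0.957 = 3352
Group 4: 9570 × 0.94 + 16290 × 0.468 = 8996 + 7624 = 16620
→ [3196, 4094, 3352, 16620]
Scenario B total after 2 periods: 27262
Difference B − A = 27262 − 25517 = 1745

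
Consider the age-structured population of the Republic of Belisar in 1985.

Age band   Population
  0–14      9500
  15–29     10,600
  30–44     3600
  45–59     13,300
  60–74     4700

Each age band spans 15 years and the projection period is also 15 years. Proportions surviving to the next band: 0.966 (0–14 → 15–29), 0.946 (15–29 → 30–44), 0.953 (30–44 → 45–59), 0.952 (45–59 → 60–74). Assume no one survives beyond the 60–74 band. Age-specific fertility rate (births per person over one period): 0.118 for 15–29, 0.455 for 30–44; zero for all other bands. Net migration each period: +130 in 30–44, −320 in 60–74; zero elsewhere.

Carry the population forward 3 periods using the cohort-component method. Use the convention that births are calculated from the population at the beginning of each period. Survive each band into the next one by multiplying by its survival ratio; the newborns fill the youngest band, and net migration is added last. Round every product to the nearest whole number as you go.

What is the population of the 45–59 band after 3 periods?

Let group 1 be 0–14 through group 5 = 60–74.
[period 1]
Births: 10600 * 0.118 = 1251 ; 3600 * 0.455 = 1638 → 2889
Group 2: 9500 * 0.966 = 9177
Group 3: 10600 * 0.946 = 10028
Group 4: 3600 * 0.953 = 3431
Group 5: 13300 * 0.952 = 12662
Net migration: Group 3 + 130 → 10158; Group 5 − 320 → 12342
→ [2889, 9177, 10158, 3431, 12342]
[period 2]
Births: 9177 * 0.118 = 1083 ; 10158 * 0.455 = 4622 → 5705
Group 2: 2889 * 0.966 = 2791
Group 3: 9177 * 0.946 = 8681
Group 4: 10158 * 0.953 = 9681
Group 5: 3431 * 0.952 = 3266
Net migration: Group 3 + 130 → 8811; Group 5 − 320 → 2946
→ [5705, 2791, 8811, 9681, 2946]
[period 3]
Births: 2791 * 0.118 = 329 ; 8811 * 0.455 = 4009 → 4338
Group 2: 5705 * 0.966 = 5511
Group 3: 2791 * 0.946 = 2640
Group 4: 8811 * 0.953 = 8397
Group 5: 9681 * 0.952 = 9216
Net migration: Group 3 + 130 → 2770; Group 5 − 320 → 8896
→ [4338, 5511, 2770, 8397, 8896]

8397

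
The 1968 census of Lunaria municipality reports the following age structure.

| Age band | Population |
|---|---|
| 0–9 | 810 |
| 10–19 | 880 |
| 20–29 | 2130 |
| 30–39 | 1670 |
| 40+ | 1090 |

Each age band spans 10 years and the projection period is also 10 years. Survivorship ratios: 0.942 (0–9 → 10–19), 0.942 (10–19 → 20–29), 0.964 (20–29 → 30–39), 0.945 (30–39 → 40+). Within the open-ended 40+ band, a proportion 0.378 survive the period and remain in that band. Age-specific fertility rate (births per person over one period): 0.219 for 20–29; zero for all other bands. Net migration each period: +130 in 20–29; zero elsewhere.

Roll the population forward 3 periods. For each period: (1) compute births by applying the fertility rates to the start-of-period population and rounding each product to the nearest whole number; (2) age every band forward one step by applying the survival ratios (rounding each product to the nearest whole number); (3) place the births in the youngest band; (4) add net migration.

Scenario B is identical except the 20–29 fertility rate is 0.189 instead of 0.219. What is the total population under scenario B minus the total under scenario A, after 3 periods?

Numbering the bands 1..5 from youngest to oldest:
Period 1:
Births: 2130 * 0.219 = 466
Band 2: 810 * 0.942 = 763
Band 3: 880 * 0.942 = 829
Band 4: 2130 * 0.964 = 2053
Band 5: 1670 * 0.945 + 1090 * 0.378 = 1578 + 412 = 1990
Net migration: Band 3 + 130 → 959
Giving 466 / 763 / 959 / 2053 / 1990.
Period 2:
Births: 959 * 0.219 = 210
Band 2: 466 * 0.942 = 439
Band 3: 763 * 0.942 = 719
Band 4: 959 * 0.964 = 924
Band 5: 2053 * 0.945 + 1990 * 0.378 = 1940 + 752 = 2692
Net migration: Band 3 + 130 → 849
Giving 210 / 439 / 849 / 924 / 2692.
Period 3:
Births: 849 * 0.219 = 186
Band 2: 210 * 0.942 = 198
Band 3: 439 * 0.942 = 414
Band 4: 849 * 0.964 = 818
Band 5: 924 * 0.945 + 2692 * 0.378 = 873 + 1018 = 1891
Net migration: Band 3 + 130 → 544
Giving 186 / 198 / 544 / 818 / 1891.
Scenario A total after 3 periods: 3637
Scenario B projection —
Period 1:
Births: 2130 * 0.189 = 403
Band 2: 810 * 0.942 = 763
Band 3: 880 * 0.942 = 829
Band 4: 2130 * 0.964 = 2053
Band 5: 1670 * 0.945 + 1090 * 0.378 = 1578 + 412 = 1990
Net migration: Band 3 + 130 → 959
Giving 403 / 763 / 959 / 2053 / 1990.
Period 2:
Births: 959 * 0.189 = 181
Band 2: 403 * 0.942 = 380
Band 3: 763 * 0.942 = 719
Band 4: 959 * 0.964 = 924
Band 5: 2053 * 0.945 + 1990 * 0.378 = 1940 + 752 = 2692
Net migration: Band 3 + 130 → 849
Giving 181 / 380 / 849 / 924 / 2692.
Period 3:
Births: 849 * 0.189 = 160
Band 2: 181 * 0.942 = 171
Band 3: 380 * 0.942 = 358
Band 4: 849 * 0.964 = 818
Band 5: 924 * 0.945 + 2692 * 0.378 = 873 + 1018 = 1891
Net migration: Band 3 + 130 → 488
Giving 160 / 171 / 488 / 818 / 1891.
Scenario B total after 3 periods: 3528
Difference B − A = 3528 − 3637 = -109

-109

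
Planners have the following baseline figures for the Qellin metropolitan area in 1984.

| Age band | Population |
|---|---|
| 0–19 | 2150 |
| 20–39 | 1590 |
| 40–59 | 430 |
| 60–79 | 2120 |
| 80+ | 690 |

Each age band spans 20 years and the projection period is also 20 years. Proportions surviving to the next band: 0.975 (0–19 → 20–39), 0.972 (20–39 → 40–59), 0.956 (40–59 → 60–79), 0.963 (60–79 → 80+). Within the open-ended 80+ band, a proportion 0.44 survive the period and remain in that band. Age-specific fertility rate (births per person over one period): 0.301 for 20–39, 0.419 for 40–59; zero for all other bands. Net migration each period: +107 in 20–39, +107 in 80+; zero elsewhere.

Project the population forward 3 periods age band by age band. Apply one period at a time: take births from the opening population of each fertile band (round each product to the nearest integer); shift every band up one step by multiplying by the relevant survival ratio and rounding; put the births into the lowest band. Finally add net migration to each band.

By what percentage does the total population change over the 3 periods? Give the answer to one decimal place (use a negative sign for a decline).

Numbering the bands 1..5 from youngest to oldest:
After projecting period 1:
Births: 1590 × 0.301 = 479 ; 430 × 0.419 = 180 ⇒ total 659
Band 2: 2150 × 0.975 = 2096
Band 3: 1590 × 0.972 = 1545
Band 4: 430 × 0.956 = 411
Band 5: 2120 × 0.963 + 690 × 0.44 = 2042 + 304 = 2346
Net migration: Band 2 + 107 → 2203; Band 5 + 107 → 2453
End of period: [659, 2203, 1545, 411, 2453]
After projecting period 2:
Births: 2203 × 0.301 = 663 ; 1545 × 0.419 = 647 ⇒ total 1310
Band 2: 659 × 0.975 = 643
Band 3: 2203 × 0.972 = 2141
Band 4: 1545 × 0.956 = 1477
Band 5: 411 × 0.963 + 2453 × 0.44 = 396 + 1079 = 1475
Net migration: Band 2 + 107 → 750; Band 5 + 107 → 1582
End of period: [1310, 750, 2141, 1477, 1582]
After projecting period 3:
Births: 750 × 0.301 = 226 ; 2141 × 0.419 = 897 ⇒ total 1123
Band 2: 1310 × 0.975 = 1277
Band 3: 750 × 0.972 = 729
Band 4: 2141 × 0.956 = 2047
Band 5: 1477 × 0.963 + 1582 × 0.44 = 1422 + 696 = 2118
Net migration: Band 2 + 107 → 1384; Band 5 + 107 → 2225
End of period: [1123, 1384, 729, 2047, 2225]
Total: 6980 → 7508; change = 528; percentage change = 7.6%

7.6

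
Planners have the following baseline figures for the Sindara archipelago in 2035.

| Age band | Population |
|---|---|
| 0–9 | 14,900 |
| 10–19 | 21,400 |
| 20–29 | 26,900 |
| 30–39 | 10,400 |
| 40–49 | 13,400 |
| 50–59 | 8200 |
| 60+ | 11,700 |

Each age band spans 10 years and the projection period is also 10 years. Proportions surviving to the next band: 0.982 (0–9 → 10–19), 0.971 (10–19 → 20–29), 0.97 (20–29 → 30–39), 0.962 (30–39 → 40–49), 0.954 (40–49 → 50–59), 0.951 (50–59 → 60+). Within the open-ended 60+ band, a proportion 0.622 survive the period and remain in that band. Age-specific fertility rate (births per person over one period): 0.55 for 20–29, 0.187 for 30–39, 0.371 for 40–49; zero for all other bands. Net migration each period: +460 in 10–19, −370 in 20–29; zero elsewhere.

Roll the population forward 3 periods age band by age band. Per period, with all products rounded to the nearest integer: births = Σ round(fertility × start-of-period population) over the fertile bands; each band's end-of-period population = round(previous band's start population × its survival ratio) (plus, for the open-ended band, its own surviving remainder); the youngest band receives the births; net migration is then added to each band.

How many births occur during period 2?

After projecting period 1:
Births: 26900 × 0.55 = 14795 ; 10400 × 0.187 = 1945 ; 13400 × 0.371 = 4971 → 21711
10–19: 14900 × 0.982 = 14632
20–29: 21400 × 0.971 = 20779
30–39: 26900 × 0.97 = 26093
40–49: 10400 × 0.962 = 10005
50–59: 13400 × 0.954 = 12784
60+: 8200 × 0.951 + 11700 × 0.622 = 7798 + 7277 = 15075
Net migration: 10–19 + 460 → 15092; 20–29 − 370 → 20409
Population now: 0–9=21711, 10–19=15092, 20–29=20409, 30–39=26093, 40–49=10005, 50–59=12784, 60+=15075
After projecting period 2:
Births: 20409 × 0.55 = 11225 ; 26093 × 0.187 = 4879 ; 10005 × 0.371 = 3712 → 19816
10–19: 21711 × 0.982 = 21320
20–29: 15092 × 0.971 = 14654
30–39: 20409 × 0.97 = 19797
40–49: 26093 × 0.962 = 25101
50–59: 10005 × 0.954 = 9545
60+: 12784 × 0.951 + 15075 × 0.622 = 12158 + 9377 = 21535
Net migration: 10–19 + 460 → 21780; 20–29 − 370 → 14284
Population now: 0–9=19816, 10–19=21780, 20–29=14284, 30–39=19797, 40–49=25101, 50–59=9545, 60+=21535

19816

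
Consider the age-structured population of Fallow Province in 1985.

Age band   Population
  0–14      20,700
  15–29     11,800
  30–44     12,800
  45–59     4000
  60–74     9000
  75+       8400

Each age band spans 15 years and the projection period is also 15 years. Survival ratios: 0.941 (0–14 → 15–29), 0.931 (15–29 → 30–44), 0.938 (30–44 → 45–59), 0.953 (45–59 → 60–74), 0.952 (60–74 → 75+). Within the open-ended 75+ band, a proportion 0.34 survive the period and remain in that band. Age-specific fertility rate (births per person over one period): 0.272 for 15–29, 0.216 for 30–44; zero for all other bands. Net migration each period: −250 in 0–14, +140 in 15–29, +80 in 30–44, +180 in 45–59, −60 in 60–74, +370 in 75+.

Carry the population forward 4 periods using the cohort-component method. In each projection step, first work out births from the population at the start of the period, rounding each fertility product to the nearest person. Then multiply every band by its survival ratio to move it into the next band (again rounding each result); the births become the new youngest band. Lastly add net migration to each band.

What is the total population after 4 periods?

(Groups numbered youngest = 1 to oldest = 6.)
— Period 1 —
Births: 11800 × 0.272 = 3210, 12800 × 0.216 = 2765 — total 5975
Group 2: 20700 × 0.941 = 19479
Group 3: 11800 × 0.931 = 10986
Group 4: 12800 × 0.938 = 12006
Group 5: 4000 × 0.953 = 3812
Group 6: 9000 × 0.952 + 8400 × 0.34 = 8568 + 2856 = 11424
Net migration: Group 1 − 250 → 5725; Group 2 + 140 → 19619; Group 3 + 80 → 11066; Group 4 + 180 → 12186; Group 5 − 60 → 3752; Group 6 + 370 → 11794
End of period: [5725, 19619, 11066, 12186, 3752, 11794]
— Period 2 —
Births: 19619 × 0.272 = 5336, 11066 × 0.216 = 2390 — total 7726
Group 2: 5725 × 0.941 = 5387
Group 3: 19619 × 0.931 = 18265
Group 4: 11066 × 0.938 = 10380
Group 5: 12186 × 0.953 = 11613
Group 6: 3752 × 0.952 + 11794 × 0.34 = 3572 + 4010 = 7582
Net migration: Group 1 − 250 → 7476; Group 2 + 140 → 5527; Group 3 + 80 → 18345; Group 4 + 180 → 10560; Group 5 − 60 → 11553; Group 6 + 370 → 7952
End of period: [7476, 5527, 18345, 10560, 11553, 7952]
— Period 3 —
Births: 5527 × 0.272 = 1503, 18345 × 0.216 = 3963 — total 5466
Group 2: 7476 × 0.941 = 7035
Group 3: 5527 × 0.931 = 5146
Group 4: 18345 × 0.938 = 17208
Group 5: 10560 × 0.953 = 10064
Group 6: 11553 × 0.952 + 7952 × 0.34 = 10998 + 2704 = 13702
Net migration: Group 1 − 250 → 5216; Group 2 + 140 → 7175; Group 3 + 80 → 5226; Group 4 + 180 → 17388; Group 5 − 60 → 10004; Group 6 + 370 → 14072
End of period: [5216, 7175, 5226, 17388, 10004, 14072]
— Period 4 —
Births: 7175 × 0.272 = 1952, 5226 × 0.216 = 1129 — total 3081
Group 2: 5216 × 0.941 = 4908
Group 3: 7175 × 0.931 = 6680
Group 4: 5226 × 0.938 = 4902
Group 5: 17388 × 0.953 = 16571
Group 6: 10004 × 0.952 + 14072 × 0.34 = 9524 + 4784 = 14308
Net migration: Group 1 − 250 → 2831; Group 2 + 140 → 5048; Group 3 + 80 → 6760; Group 4 + 180 → 5082; Group 5 − 60 → 16511; Group 6 + 370 → 14678
End of period: [2831, 5048, 6760, 5082, 16511, 14678]
Total after period 4: 2831 + 5048 + 6760 + 5082 + 16511 + 14678 = 50910

50910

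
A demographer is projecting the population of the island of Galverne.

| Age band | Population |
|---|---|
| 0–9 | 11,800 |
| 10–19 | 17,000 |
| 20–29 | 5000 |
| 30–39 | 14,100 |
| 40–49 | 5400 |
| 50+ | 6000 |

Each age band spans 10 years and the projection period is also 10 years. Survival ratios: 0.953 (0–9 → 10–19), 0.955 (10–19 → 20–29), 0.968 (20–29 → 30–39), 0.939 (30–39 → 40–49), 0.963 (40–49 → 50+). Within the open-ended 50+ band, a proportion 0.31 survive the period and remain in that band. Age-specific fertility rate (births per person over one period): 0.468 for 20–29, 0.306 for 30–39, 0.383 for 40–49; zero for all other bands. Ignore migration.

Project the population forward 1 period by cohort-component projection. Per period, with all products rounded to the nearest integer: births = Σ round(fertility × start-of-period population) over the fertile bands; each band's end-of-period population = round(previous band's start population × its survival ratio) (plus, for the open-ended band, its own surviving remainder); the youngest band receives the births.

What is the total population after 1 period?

61343

Call the groups 1 to 6, youngest first.
— Period 1 —
Births: 5000 * 0.468 = 2340, 14100 * 0.306 = 4315, 5400 * 0.383 = 2068 → total 8723
Group 2: 11800 * 0.953 = 11245
Group 3: 17000 * 0.955 = 16235
Group 4: 5000 * 0.968 = 4840
Group 5: 14100 * 0.939 = 13240
Group 6: 5400 * 0.963 + 6000 * 0.31 = 5200 + 1860 = 7060
Giving 8723 / 11245 / 16235 / 4840 / 13240 / 7060.
Total after period 1: 8723 + 11245 + 16235 + 4840 + 13240 + 7060 = 61343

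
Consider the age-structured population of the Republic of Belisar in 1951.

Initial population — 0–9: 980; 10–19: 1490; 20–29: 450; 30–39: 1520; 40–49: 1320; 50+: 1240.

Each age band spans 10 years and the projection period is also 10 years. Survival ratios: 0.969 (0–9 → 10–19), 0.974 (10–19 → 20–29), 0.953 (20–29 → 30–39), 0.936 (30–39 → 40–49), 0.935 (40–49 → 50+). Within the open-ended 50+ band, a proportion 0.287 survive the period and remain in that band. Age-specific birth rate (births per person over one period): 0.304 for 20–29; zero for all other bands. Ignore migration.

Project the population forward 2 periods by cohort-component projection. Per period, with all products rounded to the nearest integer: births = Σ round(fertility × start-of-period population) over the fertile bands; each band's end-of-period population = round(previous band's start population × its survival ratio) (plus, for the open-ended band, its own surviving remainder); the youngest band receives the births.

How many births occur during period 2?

441

(Bands numbered youngest = 1 to oldest = 6.)
[period 1]
Births: 450 × 0.304 = 137
Band 2: 980 × 0.969 = 950
Band 3: 1490 × 0.974 = 1451
Band 4: 450 × 0.953 = 429
Band 5: 1520 × 0.936 = 1423
Band 6: 1320 × 0.935 + 1240 × 0.287 = 1234 + 356 = 1590
Population now: 0–9=137, 10–19=950, 20–29=1451, 30–39=429, 40–49=1423, 50+=1590
[period 2]
Births: 1451 × 0.304 = 441
Band 2: 137 × 0.969 = 133
Band 3: 950 × 0.974 = 925
Band 4: 1451 × 0.953 = 1383
Band 5: 429 × 0.936 = 402
Band 6: 1423 × 0.935 + 1590 × 0.287 = 1331 + 456 = 1787
Population now: 0–9=441, 10–19=133, 20–29=925, 30–39=1383, 40–49=402, 50+=1787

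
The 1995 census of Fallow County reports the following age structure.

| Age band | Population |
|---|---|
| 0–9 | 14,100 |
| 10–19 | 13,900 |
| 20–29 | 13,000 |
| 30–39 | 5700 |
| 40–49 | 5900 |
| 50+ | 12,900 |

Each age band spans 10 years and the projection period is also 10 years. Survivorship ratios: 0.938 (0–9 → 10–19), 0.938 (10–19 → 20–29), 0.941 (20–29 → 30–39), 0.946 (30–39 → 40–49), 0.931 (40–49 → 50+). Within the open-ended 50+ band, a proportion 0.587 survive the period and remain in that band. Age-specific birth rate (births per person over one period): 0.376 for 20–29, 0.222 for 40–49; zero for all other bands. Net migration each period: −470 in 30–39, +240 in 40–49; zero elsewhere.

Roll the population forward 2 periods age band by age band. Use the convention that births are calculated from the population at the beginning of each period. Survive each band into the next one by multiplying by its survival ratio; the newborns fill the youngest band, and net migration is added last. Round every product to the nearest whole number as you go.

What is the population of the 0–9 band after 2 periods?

Numbering the bands 1..6 from youngest to oldest:
Period 1.
Births: 13000 × 0.376 = 4888  |  5900 × 0.222 = 1310 → 6198
Band 2: 14100 × 0.938 = 13226
Band 3: 13900 × 0.938 = 13038
Band 4: 13000 × 0.941 = 12233
Band 5: 5700 × 0.946 = 5392
Band 6: 5900 × 0.931 + 12900 × 0.587 = 5493 + 7572 = 13065
Net migration: Band 4 − 470 → 11763; Band 5 + 240 → 5632
Population now: 0–9=6198, 10–19=13226, 20–29=13038, 30–39=11763, 40–49=5632, 50+=13065
Period 2.
Births: 13038 × 0.376 = 4902  |  5632 × 0.222 = 1250 → 6152
Band 2: 6198 × 0.938 = 5814
Band 3: 13226 × 0.938 = 12406
Band 4: 13038 × 0.941 = 12269
Band 5: 11763 × 0.946 = 11128
Band 6: 5632 × 0.931 + 13065 × 0.587 = 5243 + 7669 = 12912
Net migration: Band 4 − 470 → 11799; Band 5 + 240 → 11368
Population now: 0–9=6152, 10–19=5814, 20–29=12406, 30–39=11799, 40–49=11368, 50+=12912

6152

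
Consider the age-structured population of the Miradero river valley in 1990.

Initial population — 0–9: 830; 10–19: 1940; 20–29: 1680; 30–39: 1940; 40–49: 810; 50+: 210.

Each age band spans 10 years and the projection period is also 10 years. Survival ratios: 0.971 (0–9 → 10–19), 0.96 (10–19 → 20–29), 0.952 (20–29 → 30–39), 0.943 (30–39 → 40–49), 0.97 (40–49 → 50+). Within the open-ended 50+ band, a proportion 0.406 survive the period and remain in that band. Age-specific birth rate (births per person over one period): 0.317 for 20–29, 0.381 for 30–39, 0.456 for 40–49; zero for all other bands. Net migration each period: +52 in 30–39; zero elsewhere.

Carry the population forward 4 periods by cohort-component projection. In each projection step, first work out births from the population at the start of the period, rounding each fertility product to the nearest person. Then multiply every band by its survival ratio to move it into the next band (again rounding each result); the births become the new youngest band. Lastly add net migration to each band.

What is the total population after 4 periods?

9971

Let band 1 be 0–9 through band 6 = 50+.
— Period 1 —
Births: 1680 * 0.317 = 533, 1940 * 0.381 = 739, 810 * 0.456 = 369 → 1641
Band 2: 830 * 0.971 = 806
Band 3: 1940 * 0.96 = 1862
Band 4: 1680 * 0.952 = 1599
Band 5: 1940 * 0.943 = 1829
Band 6: 810 * 0.97 + 210 * 0.406 = 786 + 85 = 871
Net migration: Band 4 + 52 → 1651
End of period: [1641, 806, 1862, 1651, 1829, 871]
— Period 2 —
Births: 1862 * 0.317 = 590, 1651 * 0.381 = 629, 1829 * 0.456 = 834 → 2053
Band 2: 1641 * 0.971 = 1593
Band 3: 806 * 0.96 = 774
Band 4: 1862 * 0.952 = 1773
Band 5: 1651 * 0.943 = 1557
Band 6: 1829 * 0.97 + 871 * 0.406 = 1774 + 354 = 2128
Net migration: Band 4 + 52 → 1825
End of period: [2053, 1593, 774, 1825, 1557, 2128]
— Period 3 —
Births: 774 * 0.317 = 245, 1825 * 0.381 = 695, 1557 * 0.456 = 710 → 1650
Band 2: 2053 * 0.971 = 1993
Band 3: 1593 * 0.96 = 1529
Band 4: 774 * 0.952 = 737
Band 5: 1825 * 0.943 = 1721
Band 6: 1557 * 0.97 + 2128 * 0.406 = 1510 + 864 = 2374
Net migration: Band 4 + 52 → 789
End of period: [1650, 1993, 1529, 789, 1721, 2374]
— Period 4 —
Births: 1529 * 0.317 = 485, 789 * 0.381 = 301, 1721 * 0.456 = 785 → 1571
Band 2: 1650 * 0.971 = 1602
Band 3: 1993 * 0.96 = 1913
Band 4: 1529 * 0.952 = 1456
Band 5: 789 * 0.943 = 744
Band 6: 1721 * 0.97 + 2374 * 0.406 = 1669 + 964 = 2633
Net migration: Band 4 + 52 → 1508
End of period: [1571, 1602, 1913, 1508, 744, 2633]
Total after period 4: 1571 + 1602 + 1913 + 1508 + 744 + 2633 = 9971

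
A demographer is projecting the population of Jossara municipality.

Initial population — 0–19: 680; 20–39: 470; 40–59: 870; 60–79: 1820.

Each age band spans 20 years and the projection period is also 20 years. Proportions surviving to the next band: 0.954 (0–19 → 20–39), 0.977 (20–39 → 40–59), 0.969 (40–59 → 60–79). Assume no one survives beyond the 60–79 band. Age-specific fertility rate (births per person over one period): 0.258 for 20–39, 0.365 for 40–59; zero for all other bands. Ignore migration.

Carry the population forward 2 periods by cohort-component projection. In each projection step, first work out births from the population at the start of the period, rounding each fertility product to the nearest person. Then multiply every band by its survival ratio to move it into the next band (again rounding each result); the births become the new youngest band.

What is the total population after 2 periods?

1833

Period 1.
Births: 470 × 0.258 = 121 ; 870 × 0.365 = 318 → 439
20–39: 680 × 0.954 = 649
40–59: 470 × 0.977 = 459
60–79: 870 × 0.969 = 843
Population now: 0–19=439, 20–39=649, 40–59=459, 60–79=843
Period 2.
Births: 649 × 0.258 = 167 ; 459 × 0.365 = 168 → 335
20–39: 439 × 0.954 = 419
40–59: 649 × 0.977 = 634
60–79: 459 × 0.969 = 445
Population now: 0–19=335, 20–39=419, 40–59=634, 60–79=445
Total after period 2: 335 + 419 + 634 + 445 = 1833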